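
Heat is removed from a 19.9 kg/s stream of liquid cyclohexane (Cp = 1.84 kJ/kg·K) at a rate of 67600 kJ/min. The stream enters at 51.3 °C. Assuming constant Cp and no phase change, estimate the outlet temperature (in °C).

T_out = 20.5 °C

Q = 67600 kJ/min = 1126.7 kJ/s
ΔT = Q/(ṁ·Cp) = 1126.7/(19.9×1.84) = 30.77 K
T_out = 51.3 − 30.77 = 20.53 °C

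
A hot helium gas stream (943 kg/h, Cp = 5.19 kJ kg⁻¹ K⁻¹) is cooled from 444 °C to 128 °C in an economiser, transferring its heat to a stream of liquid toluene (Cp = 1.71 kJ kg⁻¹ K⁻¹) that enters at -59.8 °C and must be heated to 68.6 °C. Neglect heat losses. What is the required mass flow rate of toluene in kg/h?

ṁ_c = 7040 kg/h

Heat released by hot stream: Q = 943 × 5.19 × (444 − 128) = 1.5466e+06 kJ/h
Energy balance on cold side (adiabatic exchanger): Q = ṁ_c·Cp_c·(T_c,out − T_c,in)
ṁ_c = 1.5466e+06 / [1.71 × (68.6 − -59.8)] = 7043.8 kg/h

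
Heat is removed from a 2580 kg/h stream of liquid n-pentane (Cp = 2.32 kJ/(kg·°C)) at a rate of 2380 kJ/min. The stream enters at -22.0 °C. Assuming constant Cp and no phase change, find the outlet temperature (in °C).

Q = 2380 kJ/min = 142800 kJ/h
ΔT = Q/(ṁ·Cp) = 142800/(2580×2.32) = 23.857 K
T_out = -22.0 − 23.857 = -45.857 °C

T_out = -45.9 °C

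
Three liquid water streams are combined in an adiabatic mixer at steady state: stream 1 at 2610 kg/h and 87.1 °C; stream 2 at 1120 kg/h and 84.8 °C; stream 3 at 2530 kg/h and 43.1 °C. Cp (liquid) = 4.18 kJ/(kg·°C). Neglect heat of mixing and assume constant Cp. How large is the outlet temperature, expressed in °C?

T_out = 68.9 °C

No heat crosses the boundary, so H_out = H_in.
T_out = Σ ṁᵢCp,ᵢTᵢ / Σ ṁᵢCp,ᵢ
      = 1.803e+06 / 26167 = 68.906 °C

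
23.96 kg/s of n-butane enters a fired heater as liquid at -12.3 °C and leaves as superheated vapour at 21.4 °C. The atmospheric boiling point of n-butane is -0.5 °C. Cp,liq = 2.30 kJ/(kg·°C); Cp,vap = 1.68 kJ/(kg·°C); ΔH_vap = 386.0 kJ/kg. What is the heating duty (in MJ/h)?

liquid -12.3→-0.5 °C: 27.14 kJ/kg
vaporisation at -0.5 °C: 386 kJ/kg
vapour -0.5→21.4 °C: 36.792 kJ/kg
Δh = 27.14 + 386 + 36.792 = 449.93 kJ/kg
Q = ṁ·Δh = 23.96 kg/s × 449.93 kJ/kg = 10780 kJ/s
|Q| = 10780 kW = 38809 MJ/h

Q = 38800 MJ/h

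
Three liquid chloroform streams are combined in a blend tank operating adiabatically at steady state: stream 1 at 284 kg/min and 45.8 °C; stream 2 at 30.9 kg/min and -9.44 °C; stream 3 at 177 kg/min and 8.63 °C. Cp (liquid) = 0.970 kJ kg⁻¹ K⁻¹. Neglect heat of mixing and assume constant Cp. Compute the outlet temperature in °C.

T_out = 29.0 °C

Energy balance with Q = 0: Σ ṁᵢCp,ᵢ(T_out − Tᵢ) = 0
Σ ṁᵢCp,ᵢTᵢ = 284×0.970×45.8 + 30.9×0.970×-9.44 + 177×0.970×8.63 = 13816
Σ ṁᵢCp,ᵢ = 284×0.970 + 30.9×0.970 + 177×0.970 = 477.14
T_out = 13816 / 477.14 = 28.955 °C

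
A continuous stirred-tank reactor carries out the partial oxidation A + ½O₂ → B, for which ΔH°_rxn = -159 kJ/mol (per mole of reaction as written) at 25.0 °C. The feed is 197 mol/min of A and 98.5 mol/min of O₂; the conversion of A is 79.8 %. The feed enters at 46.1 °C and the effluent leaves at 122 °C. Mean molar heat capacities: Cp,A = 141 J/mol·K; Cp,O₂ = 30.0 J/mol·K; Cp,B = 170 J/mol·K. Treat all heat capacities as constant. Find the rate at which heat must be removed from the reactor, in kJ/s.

Q_out = 374 kJ/s

Extent of reaction ξ = 0.798 × 197 = 157.21 mol/min
Reaction term: ξ·ΔH°_rxn = 157.21 × -159 = -24996 kJ/min
Sensible, feed 46.1→25 °C: -648.45 kJ/min
Outlet flows (mol/min): A 39.794, O₂ 19.897, B 157.21
Sensible, products 25→122 °C: 3194.5 kJ/min
Q = ΔH = -22450 kJ/min = -374.16 kW
Heat removed = 374.16 kJ/s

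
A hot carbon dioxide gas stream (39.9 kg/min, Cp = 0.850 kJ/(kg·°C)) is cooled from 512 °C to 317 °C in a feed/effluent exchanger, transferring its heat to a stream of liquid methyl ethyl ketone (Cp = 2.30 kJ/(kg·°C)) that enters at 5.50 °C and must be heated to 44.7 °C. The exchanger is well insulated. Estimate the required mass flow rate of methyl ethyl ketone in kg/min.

Heat released by hot stream: Q = 39.9 × 0.850 × (512 − 317) = 6613.4 kJ/min
Energy balance on cold side (adiabatic exchanger): Q = ṁ_c·Cp_c·(T_c,out − T_c,in)
ṁ_c = 6613.4 / [2.30 × (44.7 − 5.50)] = 73.352 kg/min

ṁ_c = 73.4 kg/min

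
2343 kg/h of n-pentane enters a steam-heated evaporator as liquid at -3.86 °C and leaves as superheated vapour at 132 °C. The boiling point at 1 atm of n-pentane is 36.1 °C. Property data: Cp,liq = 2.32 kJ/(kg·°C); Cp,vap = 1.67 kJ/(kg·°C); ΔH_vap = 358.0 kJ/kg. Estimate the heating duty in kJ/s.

Q = 398 kJ/s

liquid -3.86→36.1 °C: 92.707 kJ/kg
vaporisation at 36.1 °C: 358 kJ/kg
vapour 36.1→132 °C: 160.15 kJ/kg
Δh = 92.707 + 358 + 160.15 = 610.86 kJ/kg
Q = ṁ·Δh = 2343 kg/h × 610.86 kJ/kg = 1.4312e+06 kJ/h
|Q| = 397.57 kW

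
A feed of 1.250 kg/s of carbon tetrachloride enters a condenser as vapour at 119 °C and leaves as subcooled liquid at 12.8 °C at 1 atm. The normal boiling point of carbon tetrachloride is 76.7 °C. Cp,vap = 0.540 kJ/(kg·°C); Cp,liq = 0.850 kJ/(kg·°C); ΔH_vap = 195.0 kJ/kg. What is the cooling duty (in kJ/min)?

vapour 119→76.7 °C: -22.842 kJ/kg
condensation at 76.7 °C: -195 kJ/kg
liquid 76.7→12.8 °C: -54.315 kJ/kg
Δh = -22.842 + -195 + -54.315 = -272.16 kJ/kg
Q = ṁ·Δh = 1.250 kg/s × -272.16 kJ/kg = -340.2 kJ/s
|Q| = 340.2 kW = 20412 kJ/min

Q_c = 20400 kJ/min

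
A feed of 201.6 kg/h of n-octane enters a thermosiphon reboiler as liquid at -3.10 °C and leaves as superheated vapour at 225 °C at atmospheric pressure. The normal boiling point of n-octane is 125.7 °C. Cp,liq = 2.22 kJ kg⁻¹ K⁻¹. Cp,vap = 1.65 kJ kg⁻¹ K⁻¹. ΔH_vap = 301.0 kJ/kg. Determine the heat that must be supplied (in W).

Q = 42000 W

liquid -3.10→125.7 °C: 285.94 kJ/kg
vaporisation at 125.7 °C: 301 kJ/kg
vapour 125.7→225 °C: 163.84 kJ/kg
Δh = 285.94 + 301 + 163.84 = 750.78 kJ/kg
Q = ṁ·Δh = 201.6 kg/h × 750.78 kJ/kg = 151360 kJ/h
|Q| = 42.044 kW = 42044 W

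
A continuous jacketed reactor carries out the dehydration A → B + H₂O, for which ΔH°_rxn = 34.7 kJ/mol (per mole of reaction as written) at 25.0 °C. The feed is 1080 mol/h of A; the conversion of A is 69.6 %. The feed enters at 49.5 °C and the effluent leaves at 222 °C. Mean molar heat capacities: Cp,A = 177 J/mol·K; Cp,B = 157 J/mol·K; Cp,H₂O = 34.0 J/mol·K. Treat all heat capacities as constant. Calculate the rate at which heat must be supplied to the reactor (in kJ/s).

Extent of reaction ξ = 0.696 × 1080 = 751.68 mol/h
Reaction term: ξ·ΔH°_rxn = 751.68 × 34.7 = 26083 kJ/h
Sensible, feed 49.5→25 °C: -4683.4 kJ/h
Outlet flows (mol/h): A 328.32, B 751.68, H₂O 751.68
Sensible, products 25→222 °C: 39732 kJ/h
Q = ΔH = 61132 kJ/h = 16.981 kW
Heat supplied = 16.981 kJ/s

Q_in = 17.0 kJ/s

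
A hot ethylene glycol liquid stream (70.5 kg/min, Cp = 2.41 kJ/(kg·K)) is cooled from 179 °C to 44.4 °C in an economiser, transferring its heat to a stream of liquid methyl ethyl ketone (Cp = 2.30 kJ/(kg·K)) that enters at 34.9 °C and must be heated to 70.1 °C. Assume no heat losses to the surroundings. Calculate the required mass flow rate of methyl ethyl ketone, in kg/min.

ṁ_c = 282 kg/min

Heat released by hot stream: Q = 70.5 × 2.41 × (179 − 44.4) = 22869 kJ/min
Energy balance on cold side (adiabatic exchanger): Q = ṁ_c·Cp_c·(T_c,out − T_c,in)
ṁ_c = 22869 / [2.30 × (70.1 − 34.9)] = 282.48 kg/min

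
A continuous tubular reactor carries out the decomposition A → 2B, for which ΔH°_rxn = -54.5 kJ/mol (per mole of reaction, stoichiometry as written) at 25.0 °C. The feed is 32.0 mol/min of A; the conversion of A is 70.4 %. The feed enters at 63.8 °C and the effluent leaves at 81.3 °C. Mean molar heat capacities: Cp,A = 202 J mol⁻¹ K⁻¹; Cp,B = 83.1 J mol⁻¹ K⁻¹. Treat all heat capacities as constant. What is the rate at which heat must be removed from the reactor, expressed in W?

Q_out = 19300 W

Extent of reaction ξ = 0.704 × 32.0 = 22.528 mol/min
Reaction term: ξ·ΔH°_rxn = 22.528 × -54.5 = -1227.8 kJ/min
Sensible, feed 63.8→25 °C: -250.8 kJ/min
Outlet flows (mol/min): A 9.472, B 45.056
Sensible, products 25→81.3 °C: 318.52 kJ/min
Q = ΔH = -1160.1 kJ/min = -19.334 kW
Heat removed = 19334 W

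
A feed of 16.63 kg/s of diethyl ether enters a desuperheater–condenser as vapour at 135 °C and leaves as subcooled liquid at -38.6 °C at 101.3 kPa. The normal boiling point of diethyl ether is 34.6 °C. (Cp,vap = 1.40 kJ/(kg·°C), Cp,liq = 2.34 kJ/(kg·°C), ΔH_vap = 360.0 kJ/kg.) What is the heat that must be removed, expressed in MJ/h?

vapour 135→34.6 °C: -140.56 kJ/kg
condensation at 34.6 °C: -360 kJ/kg
liquid 34.6→-38.6 °C: -171.29 kJ/kg
Δh = -140.56 + -360 + -171.29 = -671.85 kJ/kg
Q = ṁ·Δh = 16.63 kg/s × -671.85 kJ/kg = -11173 kJ/s
|Q| = 11173 kW = 40222 MJ/h

Q_c = 40200 MJ/h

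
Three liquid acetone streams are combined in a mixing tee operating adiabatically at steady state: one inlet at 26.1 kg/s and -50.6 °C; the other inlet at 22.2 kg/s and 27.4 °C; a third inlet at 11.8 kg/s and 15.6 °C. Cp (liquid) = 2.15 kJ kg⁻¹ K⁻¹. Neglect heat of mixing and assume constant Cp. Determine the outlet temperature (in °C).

Adiabatic, steady state ⇒ Σ ṁᵢCp,ᵢ(T_out − Tᵢ) = 0
Σ ṁᵢCp,ᵢTᵢ = 26.1×2.15×-50.6 + 22.2×2.15×27.4 + 11.8×2.15×15.6 = -1135.8
Σ ṁᵢCp,ᵢ = 26.1×2.15 + 22.2×2.15 + 11.8×2.15 = 129.22
T_out = -1135.8 / 129.22 = -8.7903 °C

T_out = -8.79 °C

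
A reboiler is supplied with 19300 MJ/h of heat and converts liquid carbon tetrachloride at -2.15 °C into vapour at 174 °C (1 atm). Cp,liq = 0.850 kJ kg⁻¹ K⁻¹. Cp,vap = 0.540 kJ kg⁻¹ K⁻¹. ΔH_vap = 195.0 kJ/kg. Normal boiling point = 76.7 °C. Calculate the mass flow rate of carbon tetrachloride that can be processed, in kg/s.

Δh = 0.850×(76.7−-2.15) + 195.0 + 0.540×(174−76.7) = 314.56 kJ/kg
Q = 19300 MJ/h = 5361.1 kJ/s = 5361.1 kJ/s
ṁ = Q/Δh = 5361.1 / 314.56 = 17.043 kg/s

ṁ = 17.0 kg/s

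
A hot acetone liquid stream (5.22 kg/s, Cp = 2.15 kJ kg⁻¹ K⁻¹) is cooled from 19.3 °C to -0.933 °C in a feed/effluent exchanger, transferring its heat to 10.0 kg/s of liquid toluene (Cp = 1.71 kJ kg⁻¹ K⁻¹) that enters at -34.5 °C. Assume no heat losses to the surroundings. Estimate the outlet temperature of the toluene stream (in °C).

Heat released by hot stream: Q = 5.22 × 2.15 × (19.3 − -0.933) = 227.07 kJ/s
Energy balance on cold side (adiabatic exchanger): Q = ṁ_c·Cp_c·(T_c,out − T_c,in)
T_c,out = -34.5 + 227.07/(10.0 × 1.71) = -21.221 °C

T_c,out = -21.2 °C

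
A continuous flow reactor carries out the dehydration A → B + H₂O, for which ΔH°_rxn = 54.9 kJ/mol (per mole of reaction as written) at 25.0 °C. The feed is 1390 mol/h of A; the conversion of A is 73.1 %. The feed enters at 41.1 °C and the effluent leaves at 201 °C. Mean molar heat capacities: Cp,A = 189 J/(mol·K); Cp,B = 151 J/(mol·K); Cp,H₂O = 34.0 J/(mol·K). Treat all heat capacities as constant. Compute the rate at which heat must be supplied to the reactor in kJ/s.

Extent of reaction ξ = 0.731 × 1390 = 1016.1 mol/h
Reaction term: ξ·ΔH°_rxn = 1016.1 × 54.9 = 55783 kJ/h
Sensible, feed 41.1→25 °C: -4229.6 kJ/h
Outlet flows (mol/h): A 373.91, B 1016.1, H₂O 1016.1
Sensible, products 25→201 °C: 45522 kJ/h
Q = ΔH = 97075 kJ/h = 26.965 kW
Heat supplied = 26.965 kJ/s

Q_in = 27.0 kJ/s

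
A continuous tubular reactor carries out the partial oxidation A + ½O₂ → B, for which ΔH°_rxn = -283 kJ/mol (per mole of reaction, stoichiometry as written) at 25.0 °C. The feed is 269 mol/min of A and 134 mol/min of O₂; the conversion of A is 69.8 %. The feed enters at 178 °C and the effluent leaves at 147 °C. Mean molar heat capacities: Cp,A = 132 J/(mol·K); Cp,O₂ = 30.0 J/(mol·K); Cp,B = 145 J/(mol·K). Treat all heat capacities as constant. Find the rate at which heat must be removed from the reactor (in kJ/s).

Extent of reaction ξ = 0.698 × 269 = 187.76 mol/min
Reaction term: ξ·ΔH°_rxn = 187.76 × -283 = -53137 kJ/min
Sensible, feed 178→25 °C: -6047.8 kJ/min
Outlet flows (mol/min): A 81.238, O₂ 40.119, B 187.76
Sensible, products 25→147 °C: 4776.6 kJ/min
Q = ΔH = -54408 kJ/min = -906.8 kW
Heat removed = 906.8 kJ/s

Q_out = 907 kJ/s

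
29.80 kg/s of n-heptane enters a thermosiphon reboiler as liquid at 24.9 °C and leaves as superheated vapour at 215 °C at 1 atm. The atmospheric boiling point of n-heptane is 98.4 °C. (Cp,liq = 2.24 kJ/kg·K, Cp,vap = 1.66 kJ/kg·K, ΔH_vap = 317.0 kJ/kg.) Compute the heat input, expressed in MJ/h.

liquid 24.9→98.4 °C: 164.64 kJ/kg
vaporisation at 98.4 °C: 317 kJ/kg
vapour 98.4→215 °C: 193.56 kJ/kg
Δh = 164.64 + 317 + 193.56 = 675.2 kJ/kg
Q = ṁ·Δh = 29.80 kg/s × 675.2 kJ/kg = 20121 kJ/s
|Q| = 20121 kW = 72435 MJ/h

Q = 72400 MJ/h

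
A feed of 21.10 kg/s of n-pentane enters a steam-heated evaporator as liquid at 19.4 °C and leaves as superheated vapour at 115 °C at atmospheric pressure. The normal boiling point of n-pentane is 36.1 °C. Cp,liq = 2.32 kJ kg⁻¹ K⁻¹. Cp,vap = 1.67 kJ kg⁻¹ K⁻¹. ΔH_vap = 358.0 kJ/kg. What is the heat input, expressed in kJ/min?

liquid 19.4→36.1 °C: 38.744 kJ/kg
vaporisation at 36.1 °C: 358 kJ/kg
vapour 36.1→115 °C: 131.76 kJ/kg
Δh = 38.744 + 358 + 131.76 = 528.51 kJ/kg
Q = ṁ·Δh = 21.10 kg/s × 528.51 kJ/kg = 11151 kJ/s
|Q| = 11151 kW = 669090 kJ/min

Q = 669000 kJ/min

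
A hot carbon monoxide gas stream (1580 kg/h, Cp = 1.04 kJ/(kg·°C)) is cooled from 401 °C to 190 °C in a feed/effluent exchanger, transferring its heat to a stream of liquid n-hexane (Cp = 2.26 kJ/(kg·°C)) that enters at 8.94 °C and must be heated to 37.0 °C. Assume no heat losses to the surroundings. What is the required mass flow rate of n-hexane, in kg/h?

Heat released by hot stream: Q = 1580 × 1.04 × (401 − 190) = 346720 kJ/h
Energy balance on cold side (adiabatic exchanger): Q = ṁ_c·Cp_c·(T_c,out − T_c,in)
ṁ_c = 346720 / [2.26 × (37.0 − 8.94)] = 5467.3 kg/h

ṁ_c = 5470 kg/h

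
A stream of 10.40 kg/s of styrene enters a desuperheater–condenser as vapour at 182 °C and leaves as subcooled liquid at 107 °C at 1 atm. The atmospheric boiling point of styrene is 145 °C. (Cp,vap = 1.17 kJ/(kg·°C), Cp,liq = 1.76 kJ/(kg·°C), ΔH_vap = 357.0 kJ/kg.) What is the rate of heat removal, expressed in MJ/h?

vapour 182→145 °C: -43.29 kJ/kg
condensation at 145 °C: -357 kJ/kg
liquid 145→107 °C: -66.88 kJ/kg
Δh = -43.29 + -357 + -66.88 = -467.17 kJ/kg
Q = ṁ·Δh = 10.40 kg/s × -467.17 kJ/kg = -4858.6 kJ/s
|Q| = 4858.6 kW = 17491 MJ/h

Q_c = 17500 MJ/h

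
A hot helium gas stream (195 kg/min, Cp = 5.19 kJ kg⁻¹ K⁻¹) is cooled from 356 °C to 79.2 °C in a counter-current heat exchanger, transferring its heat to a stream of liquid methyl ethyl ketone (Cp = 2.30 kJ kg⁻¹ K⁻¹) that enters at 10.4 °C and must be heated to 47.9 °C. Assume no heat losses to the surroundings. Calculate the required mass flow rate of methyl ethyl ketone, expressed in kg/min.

ṁ_c = 3250 kg/min

Heat released by hot stream: Q = 195 × 5.19 × (356 − 79.2) = 280140 kJ/min
Energy balance on cold side (adiabatic exchanger): Q = ṁ_c·Cp_c·(T_c,out − T_c,in)
ṁ_c = 280140 / [2.30 × (47.9 − 10.4)] = 3247.9 kg/min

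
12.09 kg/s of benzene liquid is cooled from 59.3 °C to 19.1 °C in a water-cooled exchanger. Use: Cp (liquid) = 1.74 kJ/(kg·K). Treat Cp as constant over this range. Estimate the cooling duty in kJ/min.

Q = ṁ·Cp·ΔT = 12.09 × 1.74 × (19.1 − 59.3) = -845.67 kJ/s
Cooling duty = 50740 kJ/min

Q_c = 50700 kJ/min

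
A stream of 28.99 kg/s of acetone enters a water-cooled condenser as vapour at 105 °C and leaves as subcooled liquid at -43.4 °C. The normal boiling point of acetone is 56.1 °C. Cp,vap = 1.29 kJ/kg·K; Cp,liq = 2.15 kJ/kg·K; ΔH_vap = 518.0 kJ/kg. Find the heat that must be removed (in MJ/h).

vapour 105→56.1 °C: -63.081 kJ/kg
condensation at 56.1 °C: -518 kJ/kg
liquid 56.1→-43.4 °C: -213.92 kJ/kg
Δh = -63.081 + -518 + -213.92 = -795.01 kJ/kg
Q = ṁ·Δh = 28.99 kg/s × -795.01 kJ/kg = -23047 kJ/s
|Q| = 23047 kW = 82970 MJ/h

Q_c = 83000 MJ/h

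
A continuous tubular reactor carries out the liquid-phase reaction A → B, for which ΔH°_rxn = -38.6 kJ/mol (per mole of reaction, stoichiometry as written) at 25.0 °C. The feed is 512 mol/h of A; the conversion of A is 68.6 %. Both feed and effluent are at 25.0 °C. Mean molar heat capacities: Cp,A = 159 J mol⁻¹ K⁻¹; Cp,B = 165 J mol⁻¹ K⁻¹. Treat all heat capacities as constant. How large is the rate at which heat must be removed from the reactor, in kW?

Extent of reaction ξ = 0.686 × 512 = 351.23 mol/h
Reaction term: ξ·ΔH°_rxn = 351.23 × -38.6 = -13558 kJ/h
Q = ΔH = -13558 kJ/h = -3.766 kW
Heat removed = 3.766 kW

Q_out = 3.77 kW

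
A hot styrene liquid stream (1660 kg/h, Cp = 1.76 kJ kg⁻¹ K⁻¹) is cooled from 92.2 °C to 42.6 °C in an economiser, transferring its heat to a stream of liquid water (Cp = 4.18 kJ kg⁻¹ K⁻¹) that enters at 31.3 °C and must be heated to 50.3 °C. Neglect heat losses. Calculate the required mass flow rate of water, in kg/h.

ṁ_c = 1820 kg/h

Heat released by hot stream: Q = 1660 × 1.76 × (92.2 − 42.6) = 144910 kJ/h
Energy balance on cold side (adiabatic exchanger): Q = ṁ_c·Cp_c·(T_c,out − T_c,in)
ṁ_c = 144910 / [4.18 × (50.3 − 31.3)] = 1824.6 kg/h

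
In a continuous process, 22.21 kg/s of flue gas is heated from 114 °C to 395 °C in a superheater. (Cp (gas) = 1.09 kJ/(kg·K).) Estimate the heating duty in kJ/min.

Q = ṁ·Cp·ΔT = 22.21 × 1.09 × (395 − 114) = 6802.7 kJ/s
Heating duty = 408160 kJ/min

Q = 408000 kJ/min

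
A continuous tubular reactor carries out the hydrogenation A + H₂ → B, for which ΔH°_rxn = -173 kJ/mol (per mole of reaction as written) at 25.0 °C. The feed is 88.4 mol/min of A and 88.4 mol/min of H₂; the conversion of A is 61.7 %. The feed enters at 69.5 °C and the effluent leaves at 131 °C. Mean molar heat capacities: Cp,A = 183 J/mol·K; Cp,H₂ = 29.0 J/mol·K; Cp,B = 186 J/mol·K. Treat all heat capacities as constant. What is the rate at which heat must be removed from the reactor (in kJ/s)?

Q_out = 141 kJ/s

Extent of reaction ξ = 0.617 × 88.4 = 54.543 mol/min
Reaction term: ξ·ΔH°_rxn = 54.543 × -173 = -9435.9 kJ/min
Sensible, feed 69.5→25 °C: -833.97 kJ/min
Outlet flows (mol/min): A 33.857, H₂ 33.857, B 54.543
Sensible, products 25→131 °C: 1836.2 kJ/min
Q = ΔH = -8433.7 kJ/min = -140.56 kW
Heat removed = 140.56 kJ/s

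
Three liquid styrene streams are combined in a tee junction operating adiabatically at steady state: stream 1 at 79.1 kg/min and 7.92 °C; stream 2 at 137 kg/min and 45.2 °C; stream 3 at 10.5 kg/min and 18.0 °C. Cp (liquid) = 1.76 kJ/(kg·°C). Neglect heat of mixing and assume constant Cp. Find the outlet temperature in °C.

No heat crosses the boundary, so H_out = H_in.
T_out = Σ ṁᵢCp,ᵢTᵢ / Σ ṁᵢCp,ᵢ
      = 12334 / 398.82 = 30.926 °C

T_out = 30.9 °C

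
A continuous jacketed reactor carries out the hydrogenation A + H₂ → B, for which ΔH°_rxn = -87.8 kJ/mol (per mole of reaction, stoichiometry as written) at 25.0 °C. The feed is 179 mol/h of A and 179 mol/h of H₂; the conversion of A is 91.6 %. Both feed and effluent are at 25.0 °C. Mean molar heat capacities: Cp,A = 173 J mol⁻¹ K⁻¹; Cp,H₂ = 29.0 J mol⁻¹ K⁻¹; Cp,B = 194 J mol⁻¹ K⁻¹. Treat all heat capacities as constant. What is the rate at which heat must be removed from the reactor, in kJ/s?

Extent of reaction ξ = 0.916 × 179 = 163.96 mol/h
Reaction term: ξ·ΔH°_rxn = 163.96 × -87.8 = -14396 kJ/h
Q = ΔH = -14396 kJ/h = -3.9989 kW
Heat removed = 3.9989 kJ/s

Q_out = 4.00 kJ/s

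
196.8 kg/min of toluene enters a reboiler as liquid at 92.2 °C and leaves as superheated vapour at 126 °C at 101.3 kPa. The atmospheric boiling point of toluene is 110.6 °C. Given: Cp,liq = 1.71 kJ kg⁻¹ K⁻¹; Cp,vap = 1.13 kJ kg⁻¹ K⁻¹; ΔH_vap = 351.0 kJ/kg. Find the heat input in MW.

Q = 1.31 MW

liquid 92.2→110.6 °C: 31.464 kJ/kg
vaporisation at 110.6 °C: 351 kJ/kg
vapour 110.6→126 °C: 17.402 kJ/kg
Δh = 31.464 + 351 + 17.402 = 399.87 kJ/kg
Q = ṁ·Δh = 196.8 kg/min × 399.87 kJ/kg = 78694 kJ/min
|Q| = 1311.6 kW = 1.3116 MW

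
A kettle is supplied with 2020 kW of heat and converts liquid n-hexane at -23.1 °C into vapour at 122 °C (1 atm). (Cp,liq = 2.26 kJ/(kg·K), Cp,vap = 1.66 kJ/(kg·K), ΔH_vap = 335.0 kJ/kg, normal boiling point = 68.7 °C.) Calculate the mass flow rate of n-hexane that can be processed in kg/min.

Δh = 2.26×(68.7−-23.1) + 335.0 + 1.66×(122−68.7) = 630.95 kJ/kg
Q = 2020 kW = 2020 kJ/s = 121200 kJ/min
ṁ = Q/Δh = 121200 / 630.95 = 192.09 kg/min

ṁ = 192 kg/min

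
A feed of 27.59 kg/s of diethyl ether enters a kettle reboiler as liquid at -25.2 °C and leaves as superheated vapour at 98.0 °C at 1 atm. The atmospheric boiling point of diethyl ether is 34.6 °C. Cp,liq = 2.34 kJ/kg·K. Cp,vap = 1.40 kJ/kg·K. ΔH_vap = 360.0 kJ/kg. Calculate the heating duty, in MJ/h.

liquid -25.2→34.6 °C: 139.93 kJ/kg
vaporisation at 34.6 °C: 360 kJ/kg
vapour 34.6→98.0 °C: 88.76 kJ/kg
Δh = 139.93 + 360 + 88.76 = 588.69 kJ/kg
Q = ṁ·Δh = 27.59 kg/s × 588.69 kJ/kg = 16242 kJ/s
|Q| = 16242 kW = 58471 MJ/h

Q = 58500 MJ/h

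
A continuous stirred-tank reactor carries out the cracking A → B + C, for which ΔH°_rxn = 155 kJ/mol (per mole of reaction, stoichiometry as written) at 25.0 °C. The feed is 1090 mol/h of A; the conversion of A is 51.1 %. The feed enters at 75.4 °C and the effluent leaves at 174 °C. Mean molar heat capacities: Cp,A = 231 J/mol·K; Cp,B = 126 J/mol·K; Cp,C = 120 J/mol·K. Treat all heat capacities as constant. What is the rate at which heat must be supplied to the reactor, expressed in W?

Q_in = 31200 W

Extent of reaction ξ = 0.511 × 1090 = 556.99 mol/h
Reaction term: ξ·ΔH°_rxn = 556.99 × 155 = 86333 kJ/h
Sensible, feed 75.4→25 °C: -12690 kJ/h
Outlet flows (mol/h): A 533.01, B 556.99, C 556.99
Sensible, products 25→174 °C: 38762 kJ/h
Q = ΔH = 112400 kJ/h = 31.224 kW
Heat supplied = 31224 W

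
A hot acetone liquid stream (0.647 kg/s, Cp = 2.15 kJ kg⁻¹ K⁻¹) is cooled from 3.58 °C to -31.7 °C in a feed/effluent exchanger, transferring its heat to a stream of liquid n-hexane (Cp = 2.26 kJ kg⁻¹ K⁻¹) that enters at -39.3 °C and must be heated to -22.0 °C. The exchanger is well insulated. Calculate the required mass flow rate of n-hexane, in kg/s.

Heat released by hot stream: Q = 0.647 × 2.15 × (3.58 − -31.7) = 49.076 kJ/s
Energy balance on cold side (adiabatic exchanger): Q = ṁ_c·Cp_c·(T_c,out − T_c,in)
ṁ_c = 49.076 / [2.26 × (-22.0 − -39.3)] = 1.2552 kg/s

ṁ_c = 1.26 kg/s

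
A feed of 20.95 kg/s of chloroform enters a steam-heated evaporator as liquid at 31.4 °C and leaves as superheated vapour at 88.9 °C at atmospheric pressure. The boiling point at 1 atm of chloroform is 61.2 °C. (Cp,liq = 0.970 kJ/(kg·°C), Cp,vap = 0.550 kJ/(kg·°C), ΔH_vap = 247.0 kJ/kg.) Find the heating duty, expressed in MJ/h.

liquid 31.4→61.2 °C: 28.906 kJ/kg
vaporisation at 61.2 °C: 247 kJ/kg
vapour 61.2→88.9 °C: 15.235 kJ/kg
Δh = 28.906 + 247 + 15.235 = 291.14 kJ/kg
Q = ṁ·Δh = 20.95 kg/s × 291.14 kJ/kg = 6099.4 kJ/s
|Q| = 6099.4 kW = 21958 MJ/h

Q = 22000 MJ/h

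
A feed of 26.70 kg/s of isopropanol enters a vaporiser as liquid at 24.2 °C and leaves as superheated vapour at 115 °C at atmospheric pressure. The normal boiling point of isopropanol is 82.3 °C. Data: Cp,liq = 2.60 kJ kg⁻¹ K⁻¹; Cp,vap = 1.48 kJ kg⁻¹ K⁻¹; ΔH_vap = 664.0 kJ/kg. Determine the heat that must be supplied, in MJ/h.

liquid 24.2→82.3 °C: 151.06 kJ/kg
vaporisation at 82.3 °C: 664 kJ/kg
vapour 82.3→115 °C: 48.396 kJ/kg
Δh = 151.06 + 664 + 48.396 = 863.46 kJ/kg
Q = ṁ·Δh = 26.70 kg/s × 863.46 kJ/kg = 23054 kJ/s
|Q| = 23054 kW = 82995 MJ/h

Q = 83000 MJ/h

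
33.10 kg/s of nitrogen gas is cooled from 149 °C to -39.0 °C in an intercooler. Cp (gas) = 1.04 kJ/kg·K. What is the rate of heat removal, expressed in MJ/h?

Q_c = 23300 MJ/h

Q = ṁ·Cp·ΔT = 33.10 × 1.04 × (-39.0 − 149) = -6471.7 kJ/s
Cooling duty = 23298 MJ/h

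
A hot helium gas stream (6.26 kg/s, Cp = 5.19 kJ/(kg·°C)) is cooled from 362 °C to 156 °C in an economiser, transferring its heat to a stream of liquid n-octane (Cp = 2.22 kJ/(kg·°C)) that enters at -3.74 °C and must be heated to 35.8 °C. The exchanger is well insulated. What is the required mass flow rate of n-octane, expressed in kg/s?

Heat released by hot stream: Q = 6.26 × 5.19 × (362 − 156) = 6692.8 kJ/s
Energy balance on cold side (adiabatic exchanger): Q = ṁ_c·Cp_c·(T_c,out − T_c,in)
ṁ_c = 6692.8 / [2.22 × (35.8 − -3.74)] = 76.246 kg/s

ṁ_c = 76.2 kg/s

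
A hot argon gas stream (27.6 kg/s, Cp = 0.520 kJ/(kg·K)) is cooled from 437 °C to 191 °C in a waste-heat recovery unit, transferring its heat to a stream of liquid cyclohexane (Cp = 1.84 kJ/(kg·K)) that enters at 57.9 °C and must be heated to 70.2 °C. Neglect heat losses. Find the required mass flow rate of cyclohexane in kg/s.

Heat released by hot stream: Q = 27.6 × 0.520 × (437 − 191) = 3530.6 kJ/s
Energy balance on cold side (adiabatic exchanger): Q = ṁ_c·Cp_c·(T_c,out − T_c,in)
ṁ_c = 3530.6 / [1.84 × (70.2 − 57.9)] = 156 kg/s

ṁ_c = 156 kg/s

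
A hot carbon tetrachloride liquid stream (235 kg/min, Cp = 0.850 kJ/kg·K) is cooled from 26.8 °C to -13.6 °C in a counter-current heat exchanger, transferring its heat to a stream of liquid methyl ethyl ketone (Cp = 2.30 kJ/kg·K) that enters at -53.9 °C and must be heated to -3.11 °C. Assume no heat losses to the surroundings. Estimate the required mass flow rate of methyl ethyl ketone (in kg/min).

ṁ_c = 69.1 kg/min

Heat released by hot stream: Q = 235 × 0.850 × (26.8 − -13.6) = 8069.9 kJ/min
Energy balance on cold side (adiabatic exchanger): Q = ṁ_c·Cp_c·(T_c,out − T_c,in)
ṁ_c = 8069.9 / [2.30 × (-3.11 − -53.9)] = 69.082 kg/min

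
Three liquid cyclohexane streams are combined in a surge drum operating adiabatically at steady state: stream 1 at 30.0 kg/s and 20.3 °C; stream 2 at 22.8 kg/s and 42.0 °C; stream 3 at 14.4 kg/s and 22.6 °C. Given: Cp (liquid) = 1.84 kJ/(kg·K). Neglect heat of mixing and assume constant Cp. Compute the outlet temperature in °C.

Adiabatic, steady state ⇒ Σ ṁᵢCp,ᵢ(T_out − Tᵢ) = 0
Σ ṁᵢCp,ᵢTᵢ = 30.0×1.84×20.3 + 22.8×1.84×42.0 + 14.4×1.84×22.6 = 3481.4
Σ ṁᵢCp,ᵢ = 30.0×1.84 + 22.8×1.84 + 14.4×1.84 = 123.65
T_out = 3481.4 / 123.65 = 28.155 °C

T_out = 28.2 °C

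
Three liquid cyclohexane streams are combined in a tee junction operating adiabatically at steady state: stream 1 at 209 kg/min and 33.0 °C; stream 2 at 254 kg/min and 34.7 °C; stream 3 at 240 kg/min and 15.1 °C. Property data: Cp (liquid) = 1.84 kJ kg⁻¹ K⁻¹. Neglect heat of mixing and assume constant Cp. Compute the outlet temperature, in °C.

T_out = 27.5 °C

Energy balance with Q = 0: Σ ṁᵢCp,ᵢ(T_out − Tᵢ) = 0
Σ ṁᵢCp,ᵢTᵢ = 209×1.84×33.0 + 254×1.84×34.7 + 240×1.84×15.1 = 35576
Σ ṁᵢCp,ᵢ = 209×1.84 + 254×1.84 + 240×1.84 = 1293.5
T_out = 35576 / 1293.5 = 27.503 °C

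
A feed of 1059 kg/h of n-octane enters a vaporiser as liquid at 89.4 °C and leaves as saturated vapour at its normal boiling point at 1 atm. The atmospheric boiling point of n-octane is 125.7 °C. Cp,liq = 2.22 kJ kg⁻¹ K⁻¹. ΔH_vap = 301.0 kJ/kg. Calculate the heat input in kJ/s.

liquid 89.4→125.7 °C: 80.586 kJ/kg
vaporisation at 125.7 °C: 301 kJ/kg
Δh = 80.586 + 301 = 381.59 kJ/kg
Q = ṁ·Δh = 1059 kg/h × 381.59 kJ/kg = 404100 kJ/h
|Q| = 112.25 kW

Q = 112 kJ/s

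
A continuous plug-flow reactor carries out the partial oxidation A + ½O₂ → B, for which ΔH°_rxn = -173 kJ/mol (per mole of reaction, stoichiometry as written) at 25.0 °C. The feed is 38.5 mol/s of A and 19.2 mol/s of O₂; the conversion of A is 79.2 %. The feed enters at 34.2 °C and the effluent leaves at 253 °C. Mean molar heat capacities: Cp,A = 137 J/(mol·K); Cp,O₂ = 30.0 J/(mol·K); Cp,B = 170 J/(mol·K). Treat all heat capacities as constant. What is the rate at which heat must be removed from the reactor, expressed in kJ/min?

Q_out = 232000 kJ/min

Extent of reaction ξ = 0.792 × 38.5 = 30.492 mol/s
Reaction term: ξ·ΔH°_rxn = 30.492 × -173 = -5275.1 kJ/s
Sensible, feed 34.2→25 °C: -53.825 kJ/s
Outlet flows (mol/s): A 8.008, O₂ 3.954, B 30.492
Sensible, products 25→253 °C: 1459.1 kJ/s
Q = ΔH = -3869.9 kJ/s = -3869.9 kW
Heat removed = 232190 kJ/min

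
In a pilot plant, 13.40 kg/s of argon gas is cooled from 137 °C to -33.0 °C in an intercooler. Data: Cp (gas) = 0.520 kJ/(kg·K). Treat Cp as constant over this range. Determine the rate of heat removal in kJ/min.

Q = ṁ·Cp·ΔT = 13.40 × 0.520 × (-33.0 − 137) = -1184.6 kJ/s
Cooling duty = 71074 kJ/min

Q_c = 71100 kJ/min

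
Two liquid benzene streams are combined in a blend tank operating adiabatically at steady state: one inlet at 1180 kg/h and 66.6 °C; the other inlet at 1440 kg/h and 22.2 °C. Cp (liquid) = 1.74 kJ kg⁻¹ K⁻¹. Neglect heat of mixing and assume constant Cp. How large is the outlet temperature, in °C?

No heat crosses the boundary, so H_out = H_in.
T_out = Σ ṁᵢCp,ᵢTᵢ / Σ ṁᵢCp,ᵢ
      = 192370 / 4558.8 = 42.197 °C

T_out = 42.2 °C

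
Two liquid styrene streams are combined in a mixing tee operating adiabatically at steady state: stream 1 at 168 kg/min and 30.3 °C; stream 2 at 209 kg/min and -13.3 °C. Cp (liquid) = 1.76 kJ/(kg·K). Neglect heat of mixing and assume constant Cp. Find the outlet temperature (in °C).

T_out = 6.13 °C

Adiabatic, steady state ⇒ Σ ṁᵢCp,ᵢ(T_out − Tᵢ) = 0
Σ ṁᵢCp,ᵢTᵢ = 168×1.76×30.3 + 209×1.76×-13.3 = 4066.8
Σ ṁᵢCp,ᵢ = 168×1.76 + 209×1.76 = 663.52
T_out = 4066.8 / 663.52 = 6.1292 °C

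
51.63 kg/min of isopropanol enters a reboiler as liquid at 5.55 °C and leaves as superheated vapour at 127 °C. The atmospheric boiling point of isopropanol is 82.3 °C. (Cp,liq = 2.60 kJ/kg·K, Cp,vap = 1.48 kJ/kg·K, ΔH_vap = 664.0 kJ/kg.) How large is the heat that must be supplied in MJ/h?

liquid 5.55→82.3 °C: 199.55 kJ/kg
vaporisation at 82.3 °C: 664 kJ/kg
vapour 82.3→127 °C: 66.156 kJ/kg
Δh = 199.55 + 664 + 66.156 = 929.71 kJ/kg
Q = ṁ·Δh = 51.63 kg/min × 929.71 kJ/kg = 48001 kJ/min
|Q| = 800.01 kW = 2880 MJ/h

Q = 2880 MJ/h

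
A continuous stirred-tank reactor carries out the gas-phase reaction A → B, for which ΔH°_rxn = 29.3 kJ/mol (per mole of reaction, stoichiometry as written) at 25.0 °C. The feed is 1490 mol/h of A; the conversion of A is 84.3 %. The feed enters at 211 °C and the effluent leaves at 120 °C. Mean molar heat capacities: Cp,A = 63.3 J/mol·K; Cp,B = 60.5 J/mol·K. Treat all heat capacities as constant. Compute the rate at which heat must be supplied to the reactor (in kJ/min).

Q_in = 465 kJ/min

Extent of reaction ξ = 0.843 × 1490 = 1256.1 mol/h
Reaction term: ξ·ΔH°_rxn = 1256.1 × 29.3 = 36803 kJ/h
Sensible, feed 211→25 °C: -17543 kJ/h
Outlet flows (mol/h): A 233.93, B 1256.1
Sensible, products 25→120 °C: 8626 kJ/h
Q = ΔH = 27886 kJ/h = 7.7461 kW
Heat supplied = 464.76 kJ/min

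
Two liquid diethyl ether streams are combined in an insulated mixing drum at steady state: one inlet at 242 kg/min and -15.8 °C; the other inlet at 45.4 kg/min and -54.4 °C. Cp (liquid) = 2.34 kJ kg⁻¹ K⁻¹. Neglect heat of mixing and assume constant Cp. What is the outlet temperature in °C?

T_out = -21.9 °C

Energy balance with Q = 0: Σ ṁᵢCp,ᵢ(T_out − Tᵢ) = 0
T_out = Σ ṁᵢCp,ᵢTᵢ / Σ ṁᵢCp,ᵢ
      = -14726 / 672.52 = -21.898 °C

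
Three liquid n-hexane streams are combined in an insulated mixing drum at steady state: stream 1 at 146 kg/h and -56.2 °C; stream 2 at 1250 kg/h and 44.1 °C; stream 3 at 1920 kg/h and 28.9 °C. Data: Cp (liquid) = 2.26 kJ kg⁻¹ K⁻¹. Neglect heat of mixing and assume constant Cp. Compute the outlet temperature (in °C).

T_out = 30.9 °C

No heat crosses the boundary, so H_out = H_in.
Σ ṁᵢCp,ᵢTᵢ = 146×2.26×-56.2 + 1250×2.26×44.1 + 1920×2.26×28.9 = 231440
Σ ṁᵢCp,ᵢ = 146×2.26 + 1250×2.26 + 1920×2.26 = 7494.2
T_out = 231440 / 7494.2 = 30.883 °C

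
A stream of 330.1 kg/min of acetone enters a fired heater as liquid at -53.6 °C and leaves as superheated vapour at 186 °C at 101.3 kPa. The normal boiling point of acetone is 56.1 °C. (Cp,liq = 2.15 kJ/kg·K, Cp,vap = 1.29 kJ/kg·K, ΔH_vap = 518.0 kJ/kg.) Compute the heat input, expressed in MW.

Q = 5.07 MW

liquid -53.6→56.1 °C: 235.85 kJ/kg
vaporisation at 56.1 °C: 518 kJ/kg
vapour 56.1→186 °C: 167.57 kJ/kg
Δh = 235.85 + 518 + 167.57 = 921.43 kJ/kg
Q = ṁ·Δh = 330.1 kg/min × 921.43 kJ/kg = 304160 kJ/min
|Q| = 5069.4 kW = 5.0694 MW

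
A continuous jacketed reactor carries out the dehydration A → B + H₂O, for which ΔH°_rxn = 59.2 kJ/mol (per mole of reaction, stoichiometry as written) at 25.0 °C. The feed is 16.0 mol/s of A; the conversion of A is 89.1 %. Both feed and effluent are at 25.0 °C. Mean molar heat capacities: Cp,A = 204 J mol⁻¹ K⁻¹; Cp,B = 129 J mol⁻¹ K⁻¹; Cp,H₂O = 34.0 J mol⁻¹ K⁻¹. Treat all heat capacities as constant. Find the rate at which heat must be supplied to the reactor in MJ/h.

Extent of reaction ξ = 0.891 × 16.0 = 14.256 mol/s
Reaction term: ξ·ΔH°_rxn = 14.256 × 59.2 = 843.96 kJ/s
Q = ΔH = 843.96 kJ/s = 843.96 kW
Heat supplied = 3038.2 MJ/h

Q_in = 3040 MJ/h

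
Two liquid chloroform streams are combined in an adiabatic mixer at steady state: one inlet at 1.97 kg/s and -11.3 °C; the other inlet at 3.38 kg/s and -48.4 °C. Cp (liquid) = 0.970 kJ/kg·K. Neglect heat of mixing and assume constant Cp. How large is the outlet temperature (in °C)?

Adiabatic, steady state ⇒ Σ ṁᵢCp,ᵢ(T_out − Tᵢ) = 0
Σ ṁᵢCp,ᵢTᵢ = 1.97×0.970×-11.3 + 3.38×0.970×-48.4 = -180.28
Σ ṁᵢCp,ᵢ = 1.97×0.970 + 3.38×0.970 = 5.1895
T_out = -180.28 / 5.1895 = -34.739 °C

T_out = -34.7 °C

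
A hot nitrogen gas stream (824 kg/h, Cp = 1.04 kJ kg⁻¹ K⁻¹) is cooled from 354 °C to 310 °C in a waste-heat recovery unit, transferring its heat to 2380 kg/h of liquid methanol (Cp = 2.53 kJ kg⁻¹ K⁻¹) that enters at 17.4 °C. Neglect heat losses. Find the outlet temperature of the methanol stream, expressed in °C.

T_c,out = 23.7 °C

Heat released by hot stream: Q = 824 × 1.04 × (354 − 310) = 37706 kJ/h
Energy balance on cold side (adiabatic exchanger): Q = ṁ_c·Cp_c·(T_c,out − T_c,in)
T_c,out = 17.4 + 37706/(2380 × 2.53) = 23.662 °C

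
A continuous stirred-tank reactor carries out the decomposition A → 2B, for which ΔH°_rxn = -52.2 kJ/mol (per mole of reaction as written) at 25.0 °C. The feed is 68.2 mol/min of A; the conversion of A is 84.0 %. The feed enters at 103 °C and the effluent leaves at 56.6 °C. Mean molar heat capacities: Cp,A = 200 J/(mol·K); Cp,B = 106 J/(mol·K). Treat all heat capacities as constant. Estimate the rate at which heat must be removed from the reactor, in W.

Q_out = 60000 W

Extent of reaction ξ = 0.840 × 68.2 = 57.288 mol/min
Reaction term: ξ·ΔH°_rxn = 57.288 × -52.2 = -2990.4 kJ/min
Sensible, feed 103→25 °C: -1063.9 kJ/min
Outlet flows (mol/min): A 10.912, B 114.58
Sensible, products 25→56.6 °C: 452.75 kJ/min
Q = ΔH = -3601.6 kJ/min = -60.027 kW
Heat removed = 60027 W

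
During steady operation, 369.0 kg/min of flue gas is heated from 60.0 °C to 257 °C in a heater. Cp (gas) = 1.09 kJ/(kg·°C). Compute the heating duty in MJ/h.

Q = 4750 MJ/h

Q = ṁ·Cp·ΔT = 369.0 × 1.09 × (257 − 60.0) = 79235 kJ/min
Converting: 79235 / 60 s = 1320.6 kW
Heating duty = 4754.1 MJ/h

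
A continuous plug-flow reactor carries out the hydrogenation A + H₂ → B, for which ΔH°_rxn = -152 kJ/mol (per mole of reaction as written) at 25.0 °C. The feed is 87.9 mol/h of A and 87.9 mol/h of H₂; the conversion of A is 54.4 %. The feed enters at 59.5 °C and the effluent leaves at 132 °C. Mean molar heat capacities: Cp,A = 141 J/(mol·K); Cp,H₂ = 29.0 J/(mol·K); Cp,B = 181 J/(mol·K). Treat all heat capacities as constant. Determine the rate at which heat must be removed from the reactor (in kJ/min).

Q_out = 102 kJ/min

Extent of reaction ξ = 0.544 × 87.9 = 47.818 mol/h
Reaction term: ξ·ΔH°_rxn = 47.818 × -152 = -7268.3 kJ/h
Sensible, feed 59.5→25 °C: -515.53 kJ/h
Outlet flows (mol/h): A 40.082, H₂ 40.082, B 47.818
Sensible, products 25→132 °C: 1655.2 kJ/h
Q = ΔH = -6128.6 kJ/h = -1.7024 kW
Heat removed = 102.14 kJ/min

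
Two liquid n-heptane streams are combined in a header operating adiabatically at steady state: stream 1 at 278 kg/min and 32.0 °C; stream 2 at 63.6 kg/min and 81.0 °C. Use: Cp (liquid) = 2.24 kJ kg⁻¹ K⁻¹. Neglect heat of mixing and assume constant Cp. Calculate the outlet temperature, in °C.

T_out = 41.1 °C

Adiabatic, steady state ⇒ Σ ṁᵢCp,ᵢ(T_out − Tᵢ) = 0
Σ ṁᵢCp,ᵢTᵢ = 278×2.24×32.0 + 63.6×2.24×81.0 = 31467
Σ ṁᵢCp,ᵢ = 278×2.24 + 63.6×2.24 = 765.18
T_out = 31467 / 765.18 = 41.123 °C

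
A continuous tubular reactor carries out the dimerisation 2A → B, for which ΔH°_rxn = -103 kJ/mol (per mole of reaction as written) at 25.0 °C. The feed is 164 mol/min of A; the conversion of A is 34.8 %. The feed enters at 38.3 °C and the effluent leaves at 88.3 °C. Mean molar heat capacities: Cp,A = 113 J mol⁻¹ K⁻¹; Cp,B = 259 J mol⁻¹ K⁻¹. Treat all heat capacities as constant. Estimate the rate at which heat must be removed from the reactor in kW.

Extent of reaction ξ = 0.348 × 164 / 2 = 28.536 mol/min
Reaction term: ξ·ΔH°_rxn = 28.536 × -103 = -2939.2 kJ/min
Sensible, feed 38.3→25 °C: -246.48 kJ/min
Outlet flows (mol/min): A 106.93, B 28.536
Sensible, products 25→88.3 °C: 1232.7 kJ/min
Q = ΔH = -1953 kJ/min = -32.55 kW
Heat removed = 32.55 kW

Q_out = 32.5 kW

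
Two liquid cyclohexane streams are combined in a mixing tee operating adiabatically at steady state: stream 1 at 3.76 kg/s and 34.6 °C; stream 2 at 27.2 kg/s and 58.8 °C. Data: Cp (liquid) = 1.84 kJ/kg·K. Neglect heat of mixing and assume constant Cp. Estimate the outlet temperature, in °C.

T_out = 55.9 °C

Adiabatic, steady state ⇒ Σ ṁᵢCp,ᵢ(T_out − Tᵢ) = 0
T_out = Σ ṁᵢCp,ᵢTᵢ / Σ ṁᵢCp,ᵢ
      = 3182.2 / 56.966 = 55.861 °C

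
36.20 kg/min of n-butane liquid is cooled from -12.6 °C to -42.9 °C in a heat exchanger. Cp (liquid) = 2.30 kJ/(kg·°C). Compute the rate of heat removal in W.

Q_c = 42000 W

Q = ṁ·Cp·ΔT = 36.20 × 2.30 × (-42.9 − -12.6) = -2522.8 kJ/min
Converting: 2522.8 / 60 s = 42.046 kW
Cooling duty = 42046 W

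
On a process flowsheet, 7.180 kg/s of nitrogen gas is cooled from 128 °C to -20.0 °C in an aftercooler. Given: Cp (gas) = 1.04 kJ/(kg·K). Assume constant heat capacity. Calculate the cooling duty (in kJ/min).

Q_c = 66300 kJ/min

Q = ṁ·Cp·ΔT = 7.180 × 1.04 × (-20.0 − 128) = -1105.1 kJ/s
Cooling duty = 66309 kJ/min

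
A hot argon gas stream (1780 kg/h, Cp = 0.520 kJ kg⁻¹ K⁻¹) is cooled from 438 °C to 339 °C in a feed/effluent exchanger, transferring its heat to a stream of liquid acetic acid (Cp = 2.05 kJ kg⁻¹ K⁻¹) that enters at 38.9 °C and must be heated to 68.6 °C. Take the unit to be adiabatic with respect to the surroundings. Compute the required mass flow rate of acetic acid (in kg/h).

ṁ_c = 1510 kg/h

Heat released by hot stream: Q = 1780 × 0.520 × (438 − 339) = 91634 kJ/h
Energy balance on cold side (adiabatic exchanger): Q = ṁ_c·Cp_c·(T_c,out − T_c,in)
ṁ_c = 91634 / [2.05 × (68.6 − 38.9)] = 1505 kg/h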